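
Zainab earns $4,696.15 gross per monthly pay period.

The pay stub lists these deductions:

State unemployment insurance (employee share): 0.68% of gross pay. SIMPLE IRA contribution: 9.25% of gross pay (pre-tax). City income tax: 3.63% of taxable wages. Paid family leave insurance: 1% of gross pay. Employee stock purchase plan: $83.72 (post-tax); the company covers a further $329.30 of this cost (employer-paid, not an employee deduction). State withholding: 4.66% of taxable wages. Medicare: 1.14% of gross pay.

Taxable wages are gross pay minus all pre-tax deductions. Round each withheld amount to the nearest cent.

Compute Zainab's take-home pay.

$3,692.31

SIMPLE IRA contribution: $4,696.15 × 0.0925 = $434.39
Taxable wages = $4,696.15 − $434.39 = $4,261.76
State withholding: $4,261.76 × 0.0466 = $198.60
City income tax: $4,261.76 × 0.0363 = $154.70
Paid family leave insurance: $4,696.15 × 0.01 = $46.96
State unemployment insurance (employee share): $4,696.15 × 0.0068 = $31.93
Medicare: $4,696.15 × 0.0114 = $53.54
Employee stock purchase plan: $83.72
(Employer's $329.30 toward employee stock purchase plan is not withheld from the employee.)
Total deductions = $434.39 + $198.60 + $154.70 + $46.96 + $31.93 + $53.54 + $83.72 = $1,003.84
Net pay = $4,696.15 − $1,003.84 = $3,692.31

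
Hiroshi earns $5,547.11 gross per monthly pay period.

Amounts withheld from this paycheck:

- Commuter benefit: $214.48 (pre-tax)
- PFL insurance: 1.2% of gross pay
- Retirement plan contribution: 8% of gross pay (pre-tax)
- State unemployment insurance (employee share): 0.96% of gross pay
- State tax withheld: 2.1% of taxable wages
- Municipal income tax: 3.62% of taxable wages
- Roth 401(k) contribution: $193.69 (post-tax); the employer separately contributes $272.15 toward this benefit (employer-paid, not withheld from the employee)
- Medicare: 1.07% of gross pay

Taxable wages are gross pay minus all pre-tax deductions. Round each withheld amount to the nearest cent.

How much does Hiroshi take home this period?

$4,236.35

Commuter benefit: $214.48
Retirement plan contribution: $5,547.11 × 0.08 = $443.77
Pre-tax total = $214.48 + $443.77 = $658.25
Taxable wages = $5,547.11 − $658.25 = $4,888.86
State tax withheld: $4,888.86 × 0.021 = $102.67
Municipal income tax: $4,888.86 × 0.0362 = $176.98
Medicare: $5,547.11 × 0.0107 = $59.35
State unemployment insurance (employee share): $5,547.11 × 0.0096 = $53.25
PFL insurance: $5,547.11 × 0.012 = $66.57
Roth 401(k) contribution: $193.69
(Employer's $272.15 toward Roth 401(k) contribution is not withheld from the employee.)
Total deductions = $214.48 + $443.77 + $102.67 + $176.98 + $59.35 + $53.25 + $66.57 + $193.69 = $1,310.76
Net pay = $5,547.11 − $1,310.76 = $4,236.35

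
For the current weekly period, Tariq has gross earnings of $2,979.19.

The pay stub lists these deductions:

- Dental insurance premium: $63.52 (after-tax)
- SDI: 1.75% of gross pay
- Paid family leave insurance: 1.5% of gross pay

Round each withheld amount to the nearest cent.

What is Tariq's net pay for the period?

Paid family leave insurance: $2,979.19 × 0.015 = $44.69
SDI: $2,979.19 × 0.0175 = $52.14
Dental insurance premium: $63.52
Total deductions = $44.69 + $52.14 + $63.52 = $160.35
Net pay = $2,979.19 − $160.35 = $2,818.84

$2,818.84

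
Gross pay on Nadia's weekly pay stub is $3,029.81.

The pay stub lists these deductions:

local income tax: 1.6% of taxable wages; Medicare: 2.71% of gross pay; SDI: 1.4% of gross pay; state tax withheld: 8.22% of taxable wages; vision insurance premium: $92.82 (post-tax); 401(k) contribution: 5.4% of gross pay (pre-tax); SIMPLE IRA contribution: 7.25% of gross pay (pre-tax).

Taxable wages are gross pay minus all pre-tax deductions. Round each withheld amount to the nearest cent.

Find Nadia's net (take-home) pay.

401(k) contribution: $3,029.81 × 0.054 = $163.61
SIMPLE IRA contribution: $3,029.81 × 0.0725 = $219.66
Pre-tax total = $163.61 + $219.66 = $383.27
Taxable wages = $3,029.81 − $383.27 = $2,646.54
Local income tax: $2,646.54 × 0.016 = $42.34
State tax withheld: $2,646.54 × 0.0822 = $217.55
SDI: $3,029.81 × 0.014 = $42.42
Medicare: $3,029.81 × 0.0271 = $82.11
Vision insurance premium: $92.82
Total deductions = $163.61 + $219.66 + $42.34 + $217.55 + $42.42 + $82.11 + $92.82 = $860.51
Net pay = $3,029.81 − $860.51 = $2,169.30

$2,169.30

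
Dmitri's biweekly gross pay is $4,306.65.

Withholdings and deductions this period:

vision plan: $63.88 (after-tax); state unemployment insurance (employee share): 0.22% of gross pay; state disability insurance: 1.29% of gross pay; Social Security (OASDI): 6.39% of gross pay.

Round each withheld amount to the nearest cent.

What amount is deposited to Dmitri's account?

$3,902.55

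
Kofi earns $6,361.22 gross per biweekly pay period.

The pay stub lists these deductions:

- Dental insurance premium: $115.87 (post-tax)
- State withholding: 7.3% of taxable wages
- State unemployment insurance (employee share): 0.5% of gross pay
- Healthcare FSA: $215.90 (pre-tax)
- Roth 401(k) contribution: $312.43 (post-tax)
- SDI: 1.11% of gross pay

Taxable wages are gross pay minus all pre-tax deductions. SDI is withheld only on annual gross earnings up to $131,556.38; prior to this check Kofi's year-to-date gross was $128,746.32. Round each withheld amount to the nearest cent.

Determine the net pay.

$5,205.41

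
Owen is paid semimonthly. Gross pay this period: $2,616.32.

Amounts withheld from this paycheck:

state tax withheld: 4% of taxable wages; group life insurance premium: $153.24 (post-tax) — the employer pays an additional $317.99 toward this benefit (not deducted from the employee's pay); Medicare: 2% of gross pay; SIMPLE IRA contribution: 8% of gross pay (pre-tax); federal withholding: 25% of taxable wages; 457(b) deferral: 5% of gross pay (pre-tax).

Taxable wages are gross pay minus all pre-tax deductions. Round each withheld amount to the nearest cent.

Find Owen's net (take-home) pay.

457(b) deferral: $2,616.32 × 0.05 = $130.82
SIMPLE IRA contribution: $2,616.32 × 0.08 = $209.31
Pre-tax total = $130.82 + $209.31 = $340.13
Taxable wages = $2,616.32 − $340.13 = $2,276.19
State tax withheld: $2,276.19 × 0.04 = $91.05
Federal withholding: $2,276.19 × 0.25 = $569.05
Medicare: $2,616.32 × 0.02 = $52.33
Group life insurance premium: $153.24
(Employer's $317.99 toward group life insurance premium is not withheld from the employee.)
Total deductions = $130.82 + $209.31 + $91.05 + $569.05 + $52.33 + $153.24 = $1,205.80
Net pay = $2,616.32 − $1,205.80 = $1,410.52

$1,410.52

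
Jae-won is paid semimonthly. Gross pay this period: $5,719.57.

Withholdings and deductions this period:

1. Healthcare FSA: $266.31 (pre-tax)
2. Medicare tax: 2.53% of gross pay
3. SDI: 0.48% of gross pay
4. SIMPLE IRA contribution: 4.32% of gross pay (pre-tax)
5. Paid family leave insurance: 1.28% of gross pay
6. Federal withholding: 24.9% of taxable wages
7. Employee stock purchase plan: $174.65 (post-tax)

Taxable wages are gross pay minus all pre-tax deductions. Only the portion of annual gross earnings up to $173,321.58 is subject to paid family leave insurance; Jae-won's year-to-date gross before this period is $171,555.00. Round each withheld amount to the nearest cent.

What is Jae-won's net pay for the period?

$3,540.41

Healthcare FSA: $266.31
SIMPLE IRA contribution: $5,719.57 × 0.0432 = $247.09
Pre-tax total = $266.31 + $247.09 = $513.40
Taxable wages = $5,719.57 − $513.40 = $5,206.17
Federal withholding: $5,206.17 × 0.249 = $1,296.34
Paid family leave insurance: only $173,321.58 − $171,555.00 = $1,766.58 of this check is subject → $1,766.58 × 0.0128 = $22.61
SDI: $5,719.57 × 0.0048 = $27.45
Medicare tax: $5,719.57 × 0.0253 = $144.71
Employee stock purchase plan: $174.65
Total deductions = $266.31 + $247.09 + $1,296.34 + $22.61 + $27.45 + $144.71 + $174.65 = $2,179.16
Net pay = $5,719.57 − $2,179.16 = $3,540.41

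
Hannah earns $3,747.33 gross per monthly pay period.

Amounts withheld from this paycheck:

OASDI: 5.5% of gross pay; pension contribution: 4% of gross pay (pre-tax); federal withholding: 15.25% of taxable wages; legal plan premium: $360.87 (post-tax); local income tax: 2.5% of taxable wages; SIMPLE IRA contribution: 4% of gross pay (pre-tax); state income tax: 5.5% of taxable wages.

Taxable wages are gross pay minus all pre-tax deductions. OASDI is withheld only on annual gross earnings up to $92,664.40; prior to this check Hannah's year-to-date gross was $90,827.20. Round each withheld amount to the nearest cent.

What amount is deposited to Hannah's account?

$2,184.07

SIMPLE IRA contribution: $3,747.33 × 0.04 = $149.89
Pension contribution: $3,747.33 × 0.04 = $149.89
Pre-tax total = $149.89 + $149.89 = $299.78
Taxable wages = $3,747.33 − $299.78 = $3,447.55
State income tax: $3,447.55 × 0.055 = $189.62
Federal withholding: $3,447.55 × 0.1525 = $525.75
Local income tax: $3,447.55 × 0.025 = $86.19
OASDI: only $92,664.40 − $90,827.20 = $1,837.20 of this check is subject → $1,837.20 × 0.055 = $101.05
Legal plan premium: $360.87
Total deductions = $149.89 + $149.89 + $189.62 + $525.75 + $86.19 + $101.05 + $360.87 = $1,563.26
Net pay = $3,747.33 − $1,563.26 = $2,184.07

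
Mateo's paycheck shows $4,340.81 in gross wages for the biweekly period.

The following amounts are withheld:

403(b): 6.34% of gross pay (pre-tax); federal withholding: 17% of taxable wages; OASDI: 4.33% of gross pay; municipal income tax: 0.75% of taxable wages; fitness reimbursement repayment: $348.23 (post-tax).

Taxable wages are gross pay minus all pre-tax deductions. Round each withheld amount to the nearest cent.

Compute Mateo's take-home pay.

403(b): $4,340.81 × 0.0634 = $275.21
Taxable wages = $4,340.81 − $275.21 = $4,065.60
Municipal income tax: $4,065.60 × 0.0075 = $30.49
Federal withholding: $4,065.60 × 0.17 = $691.15
OASDI: $4,340.81 × 0.0433 = $187.96
Fitness reimbursement repayment: $348.23
Total deductions = $275.21 + $30.49 + $691.15 + $187.96 + $348.23 = $1,533.04
Net pay = $4,340.81 − $1,533.04 = $2,807.77

$2,807.77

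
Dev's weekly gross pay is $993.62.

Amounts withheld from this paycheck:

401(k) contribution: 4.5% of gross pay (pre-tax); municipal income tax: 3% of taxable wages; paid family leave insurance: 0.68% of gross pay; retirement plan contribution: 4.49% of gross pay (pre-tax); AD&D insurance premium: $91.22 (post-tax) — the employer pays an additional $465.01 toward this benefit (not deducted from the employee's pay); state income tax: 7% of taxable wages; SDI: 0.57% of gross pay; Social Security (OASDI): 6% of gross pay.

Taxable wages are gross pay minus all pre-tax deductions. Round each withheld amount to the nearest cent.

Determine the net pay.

Retirement plan contribution: $993.62 × 0.0449 = $44.61
401(k) contribution: $993.62 × 0.045 = $44.71
Pre-tax total = $44.61 + $44.71 = $89.32
Taxable wages = $993.62 − $89.32 = $904.30
State income tax: $904.30 × 0.07 = $63.30
Municipal income tax: $904.30 × 0.03 = $27.13
SDI: $993.62 × 0.0057 = $5.66
Social Security (OASDI): $993.62 × 0.06 = $59.62
Paid family leave insurance: $993.62 × 0.0068 = $6.76
AD&D insurance premium: $91.22
(Employer's $465.01 toward AD&D insurance premium is not withheld from the employee.)
Total deductions = $44.61 + $44.71 + $63.30 + $27.13 + $5.66 + $59.62 + $6.76 + $91.22 = $343.01
Net pay = $993.62 − $343.01 = $650.61

$650.61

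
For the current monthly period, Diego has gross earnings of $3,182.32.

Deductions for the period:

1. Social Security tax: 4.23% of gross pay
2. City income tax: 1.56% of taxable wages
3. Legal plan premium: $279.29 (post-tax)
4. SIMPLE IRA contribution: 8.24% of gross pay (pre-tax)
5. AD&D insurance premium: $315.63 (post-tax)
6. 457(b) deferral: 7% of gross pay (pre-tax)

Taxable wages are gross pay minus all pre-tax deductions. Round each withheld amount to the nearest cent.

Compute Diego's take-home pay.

$1,925.73

457(b) deferral: $3,182.32 × 0.07 = $222.76
SIMPLE IRA contribution: $3,182.32 × 0.0824 = $262.22
Pre-tax total = $222.76 + $262.22 = $484.98
Taxable wages = $3,182.32 − $484.98 = $2,697.34
City income tax: $2,697.34 × 0.0156 = $42.08
Social Security tax: $3,182.32 × 0.0423 = $134.61
AD&D insurance premium: $315.63
Legal plan premium: $279.29
Total deductions = $222.76 + $262.22 + $42.08 + $134.61 + $315.63 + $279.29 = $1,256.59
Net pay = $3,182.32 − $1,256.59 = $1,925.73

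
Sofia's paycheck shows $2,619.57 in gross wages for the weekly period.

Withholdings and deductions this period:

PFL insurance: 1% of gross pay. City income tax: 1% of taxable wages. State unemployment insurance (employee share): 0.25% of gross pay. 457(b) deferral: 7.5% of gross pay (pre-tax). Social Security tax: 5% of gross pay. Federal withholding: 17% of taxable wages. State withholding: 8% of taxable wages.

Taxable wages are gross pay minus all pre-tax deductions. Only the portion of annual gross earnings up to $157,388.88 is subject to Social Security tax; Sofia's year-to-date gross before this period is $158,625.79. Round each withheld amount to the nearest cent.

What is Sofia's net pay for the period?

$1,760.34

457(b) deferral: $2,619.57 × 0.075 = $196.47
Taxable wages = $2,619.57 − $196.47 = $2,423.10
State withholding: $2,423.10 × 0.08 = $193.85
City income tax: $2,423.10 × 0.01 = $24.23
Federal withholding: $2,423.10 × 0.17 = $411.93
Social Security tax: annual cap $157,388.88 already reached (YTD $158,625.79), so $0.00
PFL insurance: $2,619.57 × 0.01 = $26.20
State unemployment insurance (employee share): $2,619.57 × 0.0025 = $6.55
Total deductions = $196.47 + $193.85 + $24.23 + $411.93 + $0.00 + $26.20 + $6.55 = $859.23
Net pay = $2,619.57 − $859.23 = $1,760.34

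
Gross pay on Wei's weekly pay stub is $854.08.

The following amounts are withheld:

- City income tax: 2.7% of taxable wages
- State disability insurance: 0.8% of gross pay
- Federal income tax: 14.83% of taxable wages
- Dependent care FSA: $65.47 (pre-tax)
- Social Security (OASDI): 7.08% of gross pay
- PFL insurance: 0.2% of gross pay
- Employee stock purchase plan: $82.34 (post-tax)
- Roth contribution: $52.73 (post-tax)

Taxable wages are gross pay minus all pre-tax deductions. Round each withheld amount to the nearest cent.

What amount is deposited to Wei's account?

Dependent care FSA: $65.47
Taxable wages = $854.08 − $65.47 = $788.61
City income tax: $788.61 × 0.027 = $21.29
Federal income tax: $788.61 × 0.1483 = $116.95
Social Security (OASDI): $854.08 × 0.0708 = $60.47
State disability insurance: $854.08 × 0.008 = $6.83
PFL insurance: $854.08 × 0.002 = $1.71
Employee stock purchase plan: $82.34
Roth contribution: $52.73
Total deductions = $65.47 + $21.29 + $116.95 + $60.47 + $6.83 + $1.71 + $82.34 + $52.73 = $407.79
Net pay = $854.08 − $407.79 = $446.29

$446.29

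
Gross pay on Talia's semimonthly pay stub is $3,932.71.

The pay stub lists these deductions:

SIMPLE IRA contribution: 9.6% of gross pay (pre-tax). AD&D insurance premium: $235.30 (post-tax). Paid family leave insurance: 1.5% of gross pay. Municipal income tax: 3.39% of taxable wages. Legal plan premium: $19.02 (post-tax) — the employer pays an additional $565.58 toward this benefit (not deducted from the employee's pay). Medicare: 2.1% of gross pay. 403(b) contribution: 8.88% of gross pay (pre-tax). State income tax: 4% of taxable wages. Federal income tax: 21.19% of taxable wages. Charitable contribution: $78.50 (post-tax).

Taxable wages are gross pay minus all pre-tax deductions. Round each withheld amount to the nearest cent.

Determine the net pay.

SIMPLE IRA contribution: $3,932.71 × 0.096 = $377.54
403(b) contribution: $3,932.71 × 0.0888 = $349.22
Pre-tax total = $377.54 + $349.22 = $726.76
Taxable wages = $3,932.71 − $726.76 = $3,205.95
Federal income tax: $3,205.95 × 0.2119 = $679.34
State income tax: $3,205.95 × 0.04 = $128.24
Municipal income tax: $3,205.95 × 0.0339 = $108.68
Paid family leave insurance: $3,932.71 × 0.015 = $58.99
Medicare: $3,932.71 × 0.021 = $82.59
AD&D insurance premium: $235.30
Charitable contribution: $78.50
Legal plan premium: $19.02
(Employer's $565.58 toward legal plan premium is not withheld from the employee.)
Total deductions = $377.54 + $349.22 + $679.34 + $128.24 + $108.68 + $58.99 + $82.59 + $235.30 + $78.50 + $19.02 = $2,117.42
Net pay = $3,932.71 − $2,117.42 = $1,815.29

$1,815.29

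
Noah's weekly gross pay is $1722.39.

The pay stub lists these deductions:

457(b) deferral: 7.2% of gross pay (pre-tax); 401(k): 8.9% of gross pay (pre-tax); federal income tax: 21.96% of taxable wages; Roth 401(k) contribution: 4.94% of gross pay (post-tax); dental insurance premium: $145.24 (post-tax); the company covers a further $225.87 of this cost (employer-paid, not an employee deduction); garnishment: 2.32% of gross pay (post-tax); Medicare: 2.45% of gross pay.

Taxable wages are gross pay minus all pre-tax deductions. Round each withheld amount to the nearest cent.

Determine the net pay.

$815.26

457(b) deferral: $1722.39 × 0.072 = $124.01
401(k): $1722.39 × 0.089 = $153.29
Pre-tax total = $124.01 + $153.29 = $277.30
Taxable wages = $1722.39 − $277.30 = $1445.09
Federal income tax: $1445.09 × 0.2196 = $317.34
Medicare: $1722.39 × 0.0245 = $42.20
Roth 401(k) contribution: $1722.39 × 0.0494 = $85.09
Garnishment: $1722.39 × 0.0232 = $39.96
Dental insurance premium: $145.24
(Employer's $225.87 toward dental insurance premium is not withheld from the employee.)
Total deductions = $124.01 + $153.29 + $317.34 + $42.20 + $85.09 + $39.96 + $145.24 = $907.13
Net pay = $1722.39 − $907.13 = $815.26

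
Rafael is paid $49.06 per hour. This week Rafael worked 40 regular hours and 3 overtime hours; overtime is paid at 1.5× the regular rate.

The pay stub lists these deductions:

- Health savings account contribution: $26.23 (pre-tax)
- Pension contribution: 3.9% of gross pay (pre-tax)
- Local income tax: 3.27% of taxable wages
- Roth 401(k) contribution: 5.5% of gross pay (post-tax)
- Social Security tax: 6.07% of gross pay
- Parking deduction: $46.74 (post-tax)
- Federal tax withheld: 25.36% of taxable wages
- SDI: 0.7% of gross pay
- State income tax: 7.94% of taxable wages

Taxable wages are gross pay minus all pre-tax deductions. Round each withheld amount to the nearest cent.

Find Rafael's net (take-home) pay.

Regular pay: 40 × $49.06 = $1962.40
Overtime pay: 3 × $49.06 × 1.5 = $220.77
Gross pay = $1962.40 + $220.77 = $2183.17
Pension contribution: $2183.17 × 0.039 = $85.14
Health savings account contribution: $26.23
Pre-tax total = $85.14 + $26.23 = $111.37
Taxable wages = $2183.17 − $111.37 = $2071.80
Local income tax: $2071.80 × 0.0327 = $67.75
Federal tax withheld: $2071.80 × 0.2536 = $525.41
State income tax: $2071.80 × 0.0794 = $164.50
SDI: $2183.17 × 0.007 = $15.28
Social Security tax: $2183.17 × 0.0607 = $132.52
Parking deduction: $46.74
Roth 401(k) contribution: $2183.17 × 0.055 = $120.07
Total deductions = $85.14 + $26.23 + $67.75 + $525.41 + $164.50 + $15.28 + $132.52 + $46.74 + $120.07 = $1183.64
Net pay = $2183.17 − $1183.64 = $999.53

$999.53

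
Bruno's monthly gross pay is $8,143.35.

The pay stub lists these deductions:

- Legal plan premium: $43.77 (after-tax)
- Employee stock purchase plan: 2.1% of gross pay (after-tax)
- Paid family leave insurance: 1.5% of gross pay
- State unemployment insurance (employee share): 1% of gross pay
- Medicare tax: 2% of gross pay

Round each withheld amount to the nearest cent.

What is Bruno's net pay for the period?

$7,562.12

Medicare tax: $8,143.35 × 0.02 = $162.87
State unemployment insurance (employee share): $8,143.35 × 0.01 = $81.43
Paid family leave insurance: $8,143.35 × 0.015 = $122.15
Legal plan premium: $43.77
Employee stock purchase plan: $8,143.35 × 0.021 = $171.01
Total deductions = $162.87 + $81.43 + $122.15 + $43.77 + $171.01 = $581.23
Net pay = $8,143.35 − $581.23 = $7,562.12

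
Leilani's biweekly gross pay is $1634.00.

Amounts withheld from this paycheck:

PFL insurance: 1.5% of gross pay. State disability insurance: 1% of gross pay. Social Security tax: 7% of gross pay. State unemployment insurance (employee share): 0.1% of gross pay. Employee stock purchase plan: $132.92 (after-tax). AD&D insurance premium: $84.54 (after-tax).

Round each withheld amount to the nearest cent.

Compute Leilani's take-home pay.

$1259.68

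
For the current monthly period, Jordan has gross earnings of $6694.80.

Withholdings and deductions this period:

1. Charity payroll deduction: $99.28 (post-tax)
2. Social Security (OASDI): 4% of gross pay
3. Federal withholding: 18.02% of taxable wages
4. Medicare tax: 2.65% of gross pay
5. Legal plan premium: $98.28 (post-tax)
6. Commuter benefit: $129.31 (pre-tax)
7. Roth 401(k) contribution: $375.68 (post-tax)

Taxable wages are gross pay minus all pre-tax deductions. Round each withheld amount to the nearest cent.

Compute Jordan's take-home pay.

$4363.95

Commuter benefit: $129.31
Taxable wages = $6694.80 − $129.31 = $6565.49
Federal withholding: $6565.49 × 0.1802 = $1183.10
Social Security (OASDI): $6694.80 × 0.04 = $267.79
Medicare tax: $6694.80 × 0.0265 = $177.41
Charity payroll deduction: $99.28
Legal plan premium: $98.28
Roth 401(k) contribution: $375.68
Total deductions = $129.31 + $1183.10 + $267.79 + $177.41 + $99.28 + $98.28 + $375.68 = $2330.85
Net pay = $6694.80 − $2330.85 = $4363.95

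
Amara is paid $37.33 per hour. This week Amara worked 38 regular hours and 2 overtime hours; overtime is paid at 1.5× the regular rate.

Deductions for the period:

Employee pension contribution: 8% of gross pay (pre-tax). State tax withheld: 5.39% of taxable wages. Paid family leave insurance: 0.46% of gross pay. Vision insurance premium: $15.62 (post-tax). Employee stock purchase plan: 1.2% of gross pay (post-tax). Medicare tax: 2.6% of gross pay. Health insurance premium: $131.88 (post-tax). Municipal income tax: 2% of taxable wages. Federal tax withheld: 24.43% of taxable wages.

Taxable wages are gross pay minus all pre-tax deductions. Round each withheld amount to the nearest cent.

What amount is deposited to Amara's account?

Regular pay: 38 × $37.33 = $1,418.54
Overtime pay: 2 × $37.33 × 1.5 = $111.99
Gross pay = $1,418.54 + $111.99 = $1,530.53
Employee pension contribution: $1,530.53 × 0.08 = $122.44
Taxable wages = $1,530.53 − $122.44 = $1,408.09
State tax withheld: $1,408.09 × 0.0539 = $75.90
Municipal income tax: $1,408.09 × 0.02 = $28.16
Federal tax withheld: $1,408.09 × 0.2443 = $344.00
Medicare tax: $1,530.53 × 0.026 = $39.79
Paid family leave insurance: $1,530.53 × 0.0046 = $7.04
Employee stock purchase plan: $1,530.53 × 0.012 = $18.37
Vision insurance premium: $15.62
Health insurance premium: $131.88
Total deductions = $122.44 + $75.90 + $28.16 + $344.00 + $39.79 + $7.04 + $18.37 + $15.62 + $131.88 = $783.20
Net pay = $1,530.53 − $783.20 = $747.33

$747.33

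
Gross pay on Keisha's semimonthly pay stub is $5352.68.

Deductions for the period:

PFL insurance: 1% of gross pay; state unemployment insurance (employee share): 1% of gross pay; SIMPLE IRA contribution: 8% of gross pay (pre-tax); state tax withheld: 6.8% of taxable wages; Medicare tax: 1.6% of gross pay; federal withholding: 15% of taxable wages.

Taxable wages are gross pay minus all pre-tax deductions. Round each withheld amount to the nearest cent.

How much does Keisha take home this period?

$3658.24

SIMPLE IRA contribution: $5352.68 × 0.08 = $428.21
Taxable wages = $5352.68 − $428.21 = $4924.47
State tax withheld: $4924.47 × 0.068 = $334.86
Federal withholding: $4924.47 × 0.15 = $738.67
PFL insurance: $5352.68 × 0.01 = $53.53
State unemployment insurance (employee share): $5352.68 × 0.01 = $53.53
Medicare tax: $5352.68 × 0.016 = $85.64
Total deductions = $428.21 + $334.86 + $738.67 + $53.53 + $53.53 + $85.64 = $1694.44
Net pay = $5352.68 − $1694.44 = $3658.24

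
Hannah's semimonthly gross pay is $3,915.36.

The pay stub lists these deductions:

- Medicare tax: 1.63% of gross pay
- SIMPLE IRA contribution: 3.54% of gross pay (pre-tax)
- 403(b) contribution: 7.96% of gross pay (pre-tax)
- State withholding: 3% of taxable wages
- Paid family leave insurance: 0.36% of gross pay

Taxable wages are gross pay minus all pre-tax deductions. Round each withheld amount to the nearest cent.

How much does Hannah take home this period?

$3,283.23

SIMPLE IRA contribution: $3,915.36 × 0.0354 = $138.60
403(b) contribution: $3,915.36 × 0.0796 = $311.66
Pre-tax total = $138.60 + $311.66 = $450.26
Taxable wages = $3,915.36 − $450.26 = $3,465.10
State withholding: $3,465.10 × 0.03 = $103.95
Medicare tax: $3,915.36 × 0.0163 = $63.82
Paid family leave insurance: $3,915.36 × 0.0036 = $14.10
Total deductions = $138.60 + $311.66 + $103.95 + $63.82 + $14.10 = $632.13
Net pay = $3,915.36 − $632.13 = $3,283.23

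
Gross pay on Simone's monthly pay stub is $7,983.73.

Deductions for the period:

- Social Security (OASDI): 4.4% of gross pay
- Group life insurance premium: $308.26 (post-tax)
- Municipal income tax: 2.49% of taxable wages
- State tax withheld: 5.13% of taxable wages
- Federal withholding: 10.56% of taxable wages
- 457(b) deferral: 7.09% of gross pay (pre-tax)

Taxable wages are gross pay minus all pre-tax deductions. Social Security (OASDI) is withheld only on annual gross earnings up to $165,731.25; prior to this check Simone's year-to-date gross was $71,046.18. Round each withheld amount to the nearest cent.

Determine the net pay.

457(b) deferral: $7,983.73 × 0.0709 = $566.05
Taxable wages = $7,983.73 − $566.05 = $7,417.68
State tax withheld: $7,417.68 × 0.0513 = $380.53
Municipal income tax: $7,417.68 × 0.0249 = $184.70
Federal withholding: $7,417.68 × 0.1056 = $783.31
Social Security (OASDI): cap not yet reached, full $7,983.73 is subject → $7,983.73 × 0.044 = $351.28
Group life insurance premium: $308.26
Total deductions = $566.05 + $380.53 + $184.70 + $783.31 + $351.28 + $308.26 = $2,574.13
Net pay = $7,983.73 − $2,574.13 = $5,409.60

$5,409.60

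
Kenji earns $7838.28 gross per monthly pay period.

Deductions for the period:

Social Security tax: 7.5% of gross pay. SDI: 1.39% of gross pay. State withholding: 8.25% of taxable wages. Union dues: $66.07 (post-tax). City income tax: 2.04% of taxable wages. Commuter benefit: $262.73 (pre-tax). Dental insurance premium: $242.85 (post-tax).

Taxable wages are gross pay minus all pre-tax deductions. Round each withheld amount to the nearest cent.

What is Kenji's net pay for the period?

Commuter benefit: $262.73
Taxable wages = $7838.28 − $262.73 = $7575.55
State withholding: $7575.55 × 0.0825 = $624.98
City income tax: $7575.55 × 0.0204 = $154.54
Social Security tax: $7838.28 × 0.075 = $587.87
SDI: $7838.28 × 0.0139 = $108.95
Dental insurance premium: $242.85
Union dues: $66.07
Total deductions = $262.73 + $624.98 + $154.54 + $587.87 + $108.95 + $242.85 + $66.07 = $2047.99
Net pay = $7838.28 − $2047.99 = $5790.29

$5790.29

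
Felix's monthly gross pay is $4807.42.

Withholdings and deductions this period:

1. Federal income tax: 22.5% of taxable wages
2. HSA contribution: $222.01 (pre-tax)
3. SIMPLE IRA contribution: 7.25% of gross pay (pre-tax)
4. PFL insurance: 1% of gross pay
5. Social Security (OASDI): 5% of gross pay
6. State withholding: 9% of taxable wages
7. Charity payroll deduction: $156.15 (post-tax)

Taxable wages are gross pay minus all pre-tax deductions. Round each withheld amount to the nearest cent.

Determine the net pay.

$2457.66

HSA contribution: $222.01
SIMPLE IRA contribution: $4807.42 × 0.0725 = $348.54
Pre-tax total = $222.01 + $348.54 = $570.55
Taxable wages = $4807.42 − $570.55 = $4236.87
Federal income tax: $4236.87 × 0.225 = $953.30
State withholding: $4236.87 × 0.09 = $381.32
Social Security (OASDI): $4807.42 × 0.05 = $240.37
PFL insurance: $4807.42 × 0.01 = $48.07
Charity payroll deduction: $156.15
Total deductions = $222.01 + $348.54 + $953.30 + $381.32 + $240.37 + $48.07 + $156.15 = $2349.76
Net pay = $4807.42 − $2349.76 = $2457.66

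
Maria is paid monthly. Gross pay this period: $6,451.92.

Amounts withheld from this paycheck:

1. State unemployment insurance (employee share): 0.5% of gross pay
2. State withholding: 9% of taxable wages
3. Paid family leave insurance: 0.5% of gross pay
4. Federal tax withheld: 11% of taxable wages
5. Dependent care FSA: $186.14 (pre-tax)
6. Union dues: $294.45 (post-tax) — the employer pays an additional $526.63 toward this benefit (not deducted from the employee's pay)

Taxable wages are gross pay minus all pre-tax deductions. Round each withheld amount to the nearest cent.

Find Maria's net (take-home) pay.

$4,653.65

Dependent care FSA: $186.14
Taxable wages = $6,451.92 − $186.14 = $6,265.78
State withholding: $6,265.78 × 0.09 = $563.92
Federal tax withheld: $6,265.78 × 0.11 = $689.24
Paid family leave insurance: $6,451.92 × 0.005 = $32.26
State unemployment insurance (employee share): $6,451.92 × 0.005 = $32.26
Union dues: $294.45
(Employer's $526.63 toward union dues is not withheld from the employee.)
Total deductions = $186.14 + $563.92 + $689.24 + $32.26 + $32.26 + $294.45 = $1,798.27
Net pay = $6,451.92 − $1,798.27 = $4,653.65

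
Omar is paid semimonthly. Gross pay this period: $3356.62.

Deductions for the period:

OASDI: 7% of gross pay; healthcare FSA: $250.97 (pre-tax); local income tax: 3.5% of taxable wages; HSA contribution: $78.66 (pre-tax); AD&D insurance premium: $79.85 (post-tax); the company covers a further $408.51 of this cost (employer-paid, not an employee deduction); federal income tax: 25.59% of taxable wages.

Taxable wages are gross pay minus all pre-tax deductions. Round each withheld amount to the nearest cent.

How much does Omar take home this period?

$1831.63

HSA contribution: $78.66
Healthcare FSA: $250.97
Pre-tax total = $78.66 + $250.97 = $329.63
Taxable wages = $3356.62 − $329.63 = $3026.99
Federal income tax: $3026.99 × 0.2559 = $774.61
Local income tax: $3026.99 × 0.035 = $105.94
OASDI: $3356.62 × 0.07 = $234.96
AD&D insurance premium: $79.85
(Employer's $408.51 toward AD&D insurance premium is not withheld from the employee.)
Total deductions = $78.66 + $250.97 + $774.61 + $105.94 + $234.96 + $79.85 = $1524.99
Net pay = $3356.62 − $1524.99 = $1831.63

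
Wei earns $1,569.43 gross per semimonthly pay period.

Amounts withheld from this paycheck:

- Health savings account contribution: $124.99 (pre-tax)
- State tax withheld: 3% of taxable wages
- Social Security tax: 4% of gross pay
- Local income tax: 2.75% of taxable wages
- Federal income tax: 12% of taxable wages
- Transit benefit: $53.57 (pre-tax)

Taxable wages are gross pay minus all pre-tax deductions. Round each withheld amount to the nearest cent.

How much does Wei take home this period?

Transit benefit: $53.57
Health savings account contribution: $124.99
Pre-tax total = $53.57 + $124.99 = $178.56
Taxable wages = $1,569.43 − $178.56 = $1,390.87
Federal income tax: $1,390.87 × 0.12 = $166.90
State tax withheld: $1,390.87 × 0.03 = $41.73
Local income tax: $1,390.87 × 0.0275 = $38.25
Social Security tax: $1,569.43 × 0.04 = $62.78
Total deductions = $53.57 + $124.99 + $166.90 + $41.73 + $38.25 + $62.78 = $488.22
Net pay = $1,569.43 − $488.22 = $1,081.21

$1,081.21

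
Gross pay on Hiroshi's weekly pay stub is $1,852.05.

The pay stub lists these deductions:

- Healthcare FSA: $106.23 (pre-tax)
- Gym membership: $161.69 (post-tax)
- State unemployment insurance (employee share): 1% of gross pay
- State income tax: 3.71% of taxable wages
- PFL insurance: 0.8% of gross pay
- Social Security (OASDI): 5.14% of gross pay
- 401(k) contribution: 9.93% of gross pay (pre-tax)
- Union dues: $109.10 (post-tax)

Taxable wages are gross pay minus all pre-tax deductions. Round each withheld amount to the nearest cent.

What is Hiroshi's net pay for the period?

$1,104.63

401(k) contribution: $1,852.05 × 0.0993 = $183.91
Healthcare FSA: $106.23
Pre-tax total = $183.91 + $106.23 = $290.14
Taxable wages = $1,852.05 − $290.14 = $1,561.91
State income tax: $1,561.91 × 0.0371 = $57.95
PFL insurance: $1,852.05 × 0.008 = $14.82
Social Security (OASDI): $1,852.05 × 0.0514 = $95.20
State unemployment insurance (employee share): $1,852.05 × 0.01 = $18.52
Union dues: $109.10
Gym membership: $161.69
Total deductions = $183.91 + $106.23 + $57.95 + $14.82 + $95.20 + $18.52 + $109.10 + $161.69 = $747.42
Net pay = $1,852.05 − $747.42 = $1,104.63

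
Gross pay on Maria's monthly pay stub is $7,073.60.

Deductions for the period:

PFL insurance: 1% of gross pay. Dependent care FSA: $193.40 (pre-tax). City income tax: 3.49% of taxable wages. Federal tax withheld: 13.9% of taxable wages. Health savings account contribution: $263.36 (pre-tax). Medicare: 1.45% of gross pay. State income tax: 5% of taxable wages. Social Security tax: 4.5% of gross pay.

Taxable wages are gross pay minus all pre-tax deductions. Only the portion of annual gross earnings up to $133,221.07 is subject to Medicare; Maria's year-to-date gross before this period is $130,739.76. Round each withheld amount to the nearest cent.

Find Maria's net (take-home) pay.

$4,710.30

Dependent care FSA: $193.40
Health savings account contribution: $263.36
Pre-tax total = $193.40 + $263.36 = $456.76
Taxable wages = $7,073.60 − $456.76 = $6,616.84
City income tax: $6,616.84 × 0.0349 = $230.93
State income tax: $6,616.84 × 0.05 = $330.84
Federal tax withheld: $6,616.84 × 0.139 = $919.74
Social Security tax: $7,073.60 × 0.045 = $318.31
Medicare: only $133,221.07 − $130,739.76 = $2,481.31 of this check is subject → $2,481.31 × 0.0145 = $35.98
PFL insurance: $7,073.60 × 0.01 = $70.74
Total deductions = $193.40 + $263.36 + $230.93 + $330.84 + $919.74 + $318.31 + $35.98 + $70.74 = $2,363.30
Net pay = $7,073.60 − $2,363.30 = $4,710.30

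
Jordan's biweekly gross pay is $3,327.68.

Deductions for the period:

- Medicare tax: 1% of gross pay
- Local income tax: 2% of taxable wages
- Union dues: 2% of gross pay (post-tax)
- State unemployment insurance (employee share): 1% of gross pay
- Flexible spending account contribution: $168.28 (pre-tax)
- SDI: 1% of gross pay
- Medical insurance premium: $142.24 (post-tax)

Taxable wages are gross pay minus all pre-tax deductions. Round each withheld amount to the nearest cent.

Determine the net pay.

Flexible spending account contribution: $168.28
Taxable wages = $3,327.68 − $168.28 = $3,159.40
Local income tax: $3,159.40 × 0.02 = $63.19
Medicare tax: $3,327.68 × 0.01 = $33.28
State unemployment insurance (employee share): $3,327.68 × 0.01 = $33.28
SDI: $3,327.68 × 0.01 = $33.28
Medical insurance premium: $142.24
Union dues: $3,327.68 × 0.02 = $66.55
Total deductions = $168.28 + $63.19 + $33.28 + $33.28 + $33.28 + $142.24 + $66.55 = $540.10
Net pay = $3,327.68 − $540.10 = $2,787.58

$2,787.58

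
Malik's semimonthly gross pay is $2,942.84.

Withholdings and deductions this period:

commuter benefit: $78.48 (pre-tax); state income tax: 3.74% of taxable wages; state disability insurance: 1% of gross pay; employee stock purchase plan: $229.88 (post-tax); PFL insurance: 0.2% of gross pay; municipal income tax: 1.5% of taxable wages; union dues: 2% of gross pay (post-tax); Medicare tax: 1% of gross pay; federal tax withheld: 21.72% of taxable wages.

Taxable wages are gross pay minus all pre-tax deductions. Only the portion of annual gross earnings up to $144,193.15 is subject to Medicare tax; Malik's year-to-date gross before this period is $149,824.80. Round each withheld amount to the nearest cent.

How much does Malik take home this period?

$1,768.06

Commuter benefit: $78.48
Taxable wages = $2,942.84 − $78.48 = $2,864.36
State income tax: $2,864.36 × 0.0374 = $107.13
Municipal income tax: $2,864.36 × 0.015 = $42.97
Federal tax withheld: $2,864.36 × 0.2172 = $622.14
State disability insurance: $2,942.84 × 0.01 = $29.43
Medicare tax: annual cap $144,193.15 already reached (YTD $149,824.80), so $0.00
PFL insurance: $2,942.84 × 0.002 = $5.89
Employee stock purchase plan: $229.88
Union dues: $2,942.84 × 0.02 = $58.86
Total deductions = $78.48 + $107.13 + $42.97 + $622.14 + $29.43 + $0.00 + $5.89 + $229.88 + $58.86 = $1,174.78
Net pay = $2,942.84 − $1,174.78 = $1,768.06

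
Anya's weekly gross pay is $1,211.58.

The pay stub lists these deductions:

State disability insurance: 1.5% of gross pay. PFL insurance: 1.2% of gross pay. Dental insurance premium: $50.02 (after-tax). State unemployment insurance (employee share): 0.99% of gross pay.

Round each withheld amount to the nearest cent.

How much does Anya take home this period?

$1,116.86

State disability insurance: $1,211.58 × 0.015 = $18.17
PFL insurance: $1,211.58 × 0.012 = $14.54
State unemployment insurance (employee share): $1,211.58 × 0.0099 = $11.99
Dental insurance premium: $50.02
Total deductions = $18.17 + $14.54 + $11.99 + $50.02 = $94.72
Net pay = $1,211.58 − $94.72 = $1,116.86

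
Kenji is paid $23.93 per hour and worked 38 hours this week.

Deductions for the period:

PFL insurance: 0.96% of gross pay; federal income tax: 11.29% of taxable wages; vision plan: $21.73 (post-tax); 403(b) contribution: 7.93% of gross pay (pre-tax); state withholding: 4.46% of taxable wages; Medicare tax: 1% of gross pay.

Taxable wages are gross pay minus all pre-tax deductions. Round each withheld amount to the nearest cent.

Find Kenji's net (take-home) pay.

Gross pay: 38 × $23.93 = $909.34
403(b) contribution: $909.34 × 0.0793 = $72.11
Taxable wages = $909.34 − $72.11 = $837.23
Federal income tax: $837.23 × 0.1129 = $94.52
State withholding: $837.23 × 0.0446 = $37.34
Medicare tax: $909.34 × 0.01 = $9.09
PFL insurance: $909.34 × 0.0096 = $8.73
Vision plan: $21.73
Total deductions = $72.11 + $94.52 + $37.34 + $9.09 + $8.73 + $21.73 = $243.52
Net pay = $909.34 − $243.52 = $665.82

$665.82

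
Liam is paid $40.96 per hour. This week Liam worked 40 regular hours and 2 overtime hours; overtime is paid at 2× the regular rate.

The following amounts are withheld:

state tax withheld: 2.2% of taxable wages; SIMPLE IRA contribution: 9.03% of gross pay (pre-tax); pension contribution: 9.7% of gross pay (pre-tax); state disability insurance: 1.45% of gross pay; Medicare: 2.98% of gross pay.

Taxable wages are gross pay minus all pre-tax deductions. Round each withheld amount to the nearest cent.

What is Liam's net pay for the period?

Regular pay: 40 × $40.96 = $1638.40
Overtime pay: 2 × $40.96 × 2 = $163.84
Gross pay = $1638.40 + $163.84 = $1802.24
SIMPLE IRA contribution: $1802.24 × 0.0903 = $162.74
Pension contribution: $1802.24 × 0.097 = $174.82
Pre-tax total = $162.74 + $174.82 = $337.56
Taxable wages = $1802.24 − $337.56 = $1464.68
State tax withheld: $1464.68 × 0.022 = $32.22
Medicare: $1802.24 × 0.0298 = $53.71
State disability insurance: $1802.24 × 0.0145 = $26.13
Total deductions = $162.74 + $174.82 + $32.22 + $53.71 + $26.13 = $449.62
Net pay = $1802.24 − $449.62 = $1352.62

$1352.62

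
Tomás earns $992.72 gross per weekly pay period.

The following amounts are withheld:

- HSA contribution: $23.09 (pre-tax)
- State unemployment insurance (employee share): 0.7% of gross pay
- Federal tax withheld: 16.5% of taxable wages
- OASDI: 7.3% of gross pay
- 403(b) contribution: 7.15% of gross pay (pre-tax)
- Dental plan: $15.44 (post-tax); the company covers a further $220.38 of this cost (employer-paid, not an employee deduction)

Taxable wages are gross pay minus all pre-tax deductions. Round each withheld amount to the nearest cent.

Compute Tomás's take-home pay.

$655.51

HSA contribution: $23.09
403(b) contribution: $992.72 × 0.0715 = $70.98
Pre-tax total = $23.09 + $70.98 = $94.07
Taxable wages = $992.72 − $94.07 = $898.65
Federal tax withheld: $898.65 × 0.165 = $148.28
OASDI: $992.72 × 0.073 = $72.47
State unemployment insurance (employee share): $992.72 × 0.007 = $6.95
Dental plan: $15.44
(Employer's $220.38 toward dental plan is not withheld from the employee.)
Total deductions = $23.09 + $70.98 + $148.28 + $72.47 + $6.95 + $15.44 = $337.21
Net pay = $992.72 − $337.21 = $655.51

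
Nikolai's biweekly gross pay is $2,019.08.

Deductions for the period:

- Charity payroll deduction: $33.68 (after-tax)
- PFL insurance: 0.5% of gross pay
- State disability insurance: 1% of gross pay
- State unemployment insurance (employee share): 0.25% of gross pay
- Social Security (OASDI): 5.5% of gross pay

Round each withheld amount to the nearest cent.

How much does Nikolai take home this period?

State disability insurance: $2,019.08 × 0.01 = $20.19
PFL insurance: $2,019.08 × 0.005 = $10.10
Social Security (OASDI): $2,019.08 × 0.055 = $111.05
State unemployment insurance (employee share): $2,019.08 × 0.0025 = $5.05
Charity payroll deduction: $33.68
Total deductions = $20.19 + $10.10 + $111.05 + $5.05 + $33.68 = $180.07
Net pay = $2,019.08 − $180.07 = $1,839.01

$1,839.01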